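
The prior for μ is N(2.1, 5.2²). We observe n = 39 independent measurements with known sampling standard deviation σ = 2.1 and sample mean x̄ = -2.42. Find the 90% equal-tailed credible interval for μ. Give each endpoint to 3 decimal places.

[-2.953, -1.849]

Posterior precision = 1/5.2² + 39/2.1² = 0.0370 + 8.8435 = 8.8805, so posterior SD = 0.3356.
Posterior mean = (2.1/5.2² + 39·-2.42/2.1²) / 8.8805 = -2.4012.
Interval: -2.4012 ± 1.645 × 0.3356 → [-2.953, -1.849].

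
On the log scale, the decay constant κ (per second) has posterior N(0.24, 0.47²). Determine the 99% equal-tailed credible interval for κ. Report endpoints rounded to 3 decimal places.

On the log scale the 99% interval is 0.24 ± 2.576 × 0.47 = [-0.9706, 1.4506].
Exponentiate: [e^-0.9706, e^1.4506] = [0.379, 4.266].

[0.379, 4.266]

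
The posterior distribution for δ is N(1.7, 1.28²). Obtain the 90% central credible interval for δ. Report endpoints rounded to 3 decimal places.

[-0.405, 3.805]

The posterior is symmetric, so the 90% equal-tailed interval is δ = 1.7 ± z·1.28 with z = 1.645.
Half-width: 1.645 × 1.28 = 2.105.
1.7 − 2.105 = -0.405; 1.7 + 2.105 = 3.805.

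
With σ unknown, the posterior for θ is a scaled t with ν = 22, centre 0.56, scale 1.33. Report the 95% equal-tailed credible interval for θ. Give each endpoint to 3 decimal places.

The t_22 distribution is symmetric; the 95% interval is 0.56 ± t·1.33 with t_{0.975,22} = 2.074.
Half-width: 2.074 × 1.33 = 2.758.
0.56 − 2.758 = -2.198; 0.56 + 2.758 = 3.318.

[-2.198, 3.318]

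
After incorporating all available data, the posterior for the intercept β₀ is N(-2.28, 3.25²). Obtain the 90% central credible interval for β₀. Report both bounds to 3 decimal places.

[-7.626, 3.066]

The posterior is symmetric, so the 90% equal-tailed interval is β₀ = -2.28 ± z·3.25 with z = 1.645.
Half-width: 1.645 × 3.25 = 5.346.
-2.28 − 5.346 = -7.626; -2.28 + 5.346 = 3.066.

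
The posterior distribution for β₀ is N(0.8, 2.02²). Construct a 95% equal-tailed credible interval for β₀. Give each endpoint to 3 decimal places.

[-3.159, 4.759]

The posterior is symmetric, so the 95% equal-tailed interval is β₀ = 0.8 ± z·2.02 with z = 1.960.
Half-width: 1.960 × 2.02 = 3.959.
0.8 − 3.959 = -3.159; 0.8 + 3.959 = 4.759.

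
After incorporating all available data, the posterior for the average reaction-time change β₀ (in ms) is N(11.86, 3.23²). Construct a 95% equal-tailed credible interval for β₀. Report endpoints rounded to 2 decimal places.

[5.53, 18.19]

The posterior is symmetric, so the 95% equal-tailed interval is β₀ = 11.86 ± z·3.23 with z = 1.960.
Half-width: 1.960 × 3.23 = 6.33.
11.86 − 6.33 = 5.53; 11.86 + 6.33 = 18.19.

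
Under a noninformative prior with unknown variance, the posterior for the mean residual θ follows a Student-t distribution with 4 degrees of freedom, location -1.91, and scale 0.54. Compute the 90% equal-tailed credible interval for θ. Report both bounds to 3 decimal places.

[-3.061, -0.759]

The t_4 distribution is symmetric; the 90% interval is -1.91 ± t·0.54 with t_{0.95,4} = 2.132.
Half-width: 2.132 × 0.54 = 1.151.
-1.91 − 1.151 = -3.061; -1.91 + 1.151 = -0.759.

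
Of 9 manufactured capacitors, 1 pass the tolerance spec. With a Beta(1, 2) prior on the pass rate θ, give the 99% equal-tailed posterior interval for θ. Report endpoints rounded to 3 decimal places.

[0.010, 0.509]

Posterior: Beta(1+1, 2+8) = Beta(2, 10).
Equal-tailed 99% interval: the 0.005 and 0.995 quantiles of Beta(2, 10).
Posterior mean ≈ 0.167, SD ≈ 0.103; a Normal approximation gives roughly [-0.100, 0.433].
Exact: F⁻¹(0.005) = 0.010; F⁻¹(0.995) = 0.509.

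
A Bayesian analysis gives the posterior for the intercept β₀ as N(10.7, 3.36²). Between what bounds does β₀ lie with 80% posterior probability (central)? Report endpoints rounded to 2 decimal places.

The posterior is symmetric, so the 80% equal-tailed interval is β₀ = 10.7 ± z·3.36 with z = 1.282.
Half-width: 1.282 × 3.36 = 4.31.
10.7 − 4.31 = 6.39; 10.7 + 4.31 = 15.01.

[6.39, 15.01]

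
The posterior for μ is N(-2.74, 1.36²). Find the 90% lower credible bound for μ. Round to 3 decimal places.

-4.483

Need L with P(μ ≥ L) = 0.90: L = -2.74 − z_{0.1}·1.36.
z = 1.282; L = -2.74 − 1.282 × 1.36 = -4.483.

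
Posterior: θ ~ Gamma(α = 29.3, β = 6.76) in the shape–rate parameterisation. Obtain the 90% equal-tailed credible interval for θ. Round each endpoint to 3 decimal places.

Posterior: Gamma(shape 29.3, rate 6.76).
Equal-tailed 90% interval: Gamma(29.3, 6.76) quantiles at 0.05 and 0.95.
Posterior mean ≈ 4.334, SD ≈ 0.801; a Normal approximation gives roughly [3.017, 5.651].
Exact: lower = 3.107; upper = 5.730.

[3.107, 5.730]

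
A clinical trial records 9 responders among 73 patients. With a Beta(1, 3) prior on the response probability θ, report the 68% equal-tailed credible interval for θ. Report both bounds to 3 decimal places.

[0.092, 0.168]

Posterior: Beta(1+9, 3+64) = Beta(10, 67).
Equal-tailed 68% interval: the 0.16 and 0.84 quantiles of Beta(10, 67).
Posterior mean ≈ 0.130, SD ≈ 0.038; a Normal approximation gives roughly [0.092, 0.168].
Exact: F⁻¹(0.16) = 0.092; F⁻¹(0.84) = 0.168.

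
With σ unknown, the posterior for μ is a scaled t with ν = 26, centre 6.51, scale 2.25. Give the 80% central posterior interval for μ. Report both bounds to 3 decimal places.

The t_26 distribution is symmetric; the 80% interval is 6.51 ± t·2.25 with t_{0.9,26} = 1.315.
Half-width: 1.315 × 2.25 = 2.959.
6.51 − 2.959 = 3.551; 6.51 + 2.959 = 9.469.

[3.551, 9.469]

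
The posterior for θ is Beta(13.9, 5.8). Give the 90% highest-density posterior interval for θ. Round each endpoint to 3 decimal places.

The posterior is unimodal and skewed, so the HPD interval has equal density at both endpoints and is the shortest 90% interval.
Solving f(0.545) = f(0.871) with F(0.871) − F(0.545) = 0.90 gives [0.545, 0.871].
For comparison, the equal-tailed interval is [0.529, 0.858]; the HPD is narrower and shifted toward the mode.

[0.545, 0.871]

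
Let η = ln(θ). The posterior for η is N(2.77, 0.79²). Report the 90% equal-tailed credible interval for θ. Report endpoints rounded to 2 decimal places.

[4.35, 58.52]

On the log scale the 90% interval is 2.77 ± 1.645 × 0.79 = [1.4706, 4.0694].
Exponentiate: [e^1.4706, e^4.0694] = [4.35, 58.52].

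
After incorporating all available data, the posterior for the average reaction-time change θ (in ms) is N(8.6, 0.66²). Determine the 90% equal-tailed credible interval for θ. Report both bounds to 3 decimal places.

The posterior is symmetric, so the 90% equal-tailed interval is θ = 8.6 ± z·0.66 with z = 1.645.
Half-width: 1.645 × 0.66 = 1.086.
8.6 − 1.086 = 7.514; 8.6 + 1.086 = 9.686.

[7.514, 9.686]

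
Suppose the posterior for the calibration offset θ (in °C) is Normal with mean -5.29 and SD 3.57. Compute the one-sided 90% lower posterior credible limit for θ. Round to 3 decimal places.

Need L with P(θ ≥ L) = 0.90: L = -5.29 − z_{0.1}·3.57.
z = 1.282; L = -5.29 − 1.282 × 3.57 = -9.865.

-9.865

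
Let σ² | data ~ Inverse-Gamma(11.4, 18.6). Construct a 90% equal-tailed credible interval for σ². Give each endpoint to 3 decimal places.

[1.065, 2.875]

Inverse-Gamma(11.4, 18.6) quantiles: F⁻¹(0.05) and F⁻¹(0.95).
Equivalently, 1/σ² ~ Gamma(11.4, rate = 18.6); invert its 0.95 and 0.05 quantiles.
Posterior mean ≈ 1.788, SD ≈ 0.583; a Normal approximation gives roughly [0.829, 2.748].
Exact: lower = 1.065; upper = 2.875.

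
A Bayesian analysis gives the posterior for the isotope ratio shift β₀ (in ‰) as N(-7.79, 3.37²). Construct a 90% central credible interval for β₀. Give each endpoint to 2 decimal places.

The posterior is symmetric, so the 90% equal-tailed interval is β₀ = -7.79 ± z·3.37 with z = 1.645.
Half-width: 1.645 × 3.37 = 5.54.
-7.79 − 5.54 = -13.33; -7.79 + 5.54 = -2.25.

[-13.33, -2.25]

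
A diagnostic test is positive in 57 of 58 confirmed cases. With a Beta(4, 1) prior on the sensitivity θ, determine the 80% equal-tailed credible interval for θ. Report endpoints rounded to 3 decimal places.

[0.939, 0.991]

Posterior: Beta(4+57, 1+1) = Beta(61, 2).
Equal-tailed 80% interval: the 0.1 and 0.9 quantiles of Beta(61, 2).
Posterior mean ≈ 0.968, SD ≈ 0.022; a Normal approximation gives roughly [0.940, 0.996].
Exact: F⁻¹(0.1) = 0.939; F⁻¹(0.9) = 0.991.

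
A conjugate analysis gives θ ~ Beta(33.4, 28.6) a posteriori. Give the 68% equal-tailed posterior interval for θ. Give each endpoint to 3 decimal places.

Posterior: Beta(33.4, 28.6).
Equal-tailed 68% interval: the 0.16 and 0.84 quantiles of Beta(33.4, 28.6).
Posterior mean ≈ 0.539, SD ≈ 0.063; a Normal approximation gives roughly [0.476, 0.601].
Exact: F⁻¹(0.16) = 0.476; F⁻¹(0.84) = 0.602.

[0.476, 0.602]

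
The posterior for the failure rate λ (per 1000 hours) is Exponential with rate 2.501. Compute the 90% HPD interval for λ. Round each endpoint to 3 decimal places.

The exponential density is strictly decreasing on [0, ∞), so the HPD interval is anchored at 0: [0, q] with P(λ ≤ q) = 0.90.
q = −ln(1 − 0.90) / 2.501 = 2.3026 / 2.501 = 0.921.

[0.000, 0.921]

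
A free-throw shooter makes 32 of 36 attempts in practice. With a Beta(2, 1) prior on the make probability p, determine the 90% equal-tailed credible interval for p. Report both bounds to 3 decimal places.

Posterior: Beta(2+32, 1+4) = Beta(34, 5).
Equal-tailed 90% interval: the 0.05 and 0.95 quantiles of Beta(34, 5).
Posterior mean ≈ 0.872, SD ≈ 0.053; a Normal approximation gives roughly [0.785, 0.959].
Exact: F⁻¹(0.05) = 0.775; F⁻¹(0.95) = 0.947.

[0.775, 0.947]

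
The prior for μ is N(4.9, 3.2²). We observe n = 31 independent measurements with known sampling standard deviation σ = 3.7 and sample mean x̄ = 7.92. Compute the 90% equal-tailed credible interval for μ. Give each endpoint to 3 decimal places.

[6.725, 8.865]

Posterior precision = 1/3.2² + 31/3.7² = 0.0977 + 2.2644 = 2.3621, so posterior SD = 0.6507.
Posterior mean = (4.9/3.2² + 31·7.92/3.7²) / 2.3621 = 7.7951.
Interval: 7.7951 ± 1.645 × 0.6507 → [6.725, 8.865].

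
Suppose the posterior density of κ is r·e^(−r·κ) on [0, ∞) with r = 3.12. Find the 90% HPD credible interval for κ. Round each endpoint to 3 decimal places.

[0.000, 0.738]

The exponential density is strictly decreasing on [0, ∞), so the HPD interval is anchored at 0: [0, q] with P(κ ≤ q) = 0.90.
q = −ln(1 − 0.90) / 3.12 = 2.3026 / 3.12 = 0.738.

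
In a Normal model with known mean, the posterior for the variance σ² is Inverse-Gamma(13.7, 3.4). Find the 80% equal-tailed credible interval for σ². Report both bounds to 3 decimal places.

[0.183, 0.369]

Inverse-Gamma(13.7, 3.4) quantiles: F⁻¹(0.1) and F⁻¹(0.9).
Equivalently, 1/σ² ~ Gamma(13.7, rate = 3.4); invert its 0.9 and 0.1 quantiles.
Posterior mean ≈ 0.268, SD ≈ 0.078; a Normal approximation gives roughly [0.167, 0.368].
Exact: lower = 0.183; upper = 0.369.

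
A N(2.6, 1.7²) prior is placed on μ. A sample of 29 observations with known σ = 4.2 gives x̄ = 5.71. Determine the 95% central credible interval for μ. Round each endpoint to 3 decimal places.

Posterior precision = 1/1.7² + 29/4.2² = 0.3460 + 1.6440 = 1.9900, so posterior SD = 0.7089.
Posterior mean = (2.6/1.7² + 29·5.71/4.2²) / 1.9900 = 5.1692.
Interval: 5.1692 ± 1.960 × 0.7089 → [3.780, 6.559].

[3.780, 6.559]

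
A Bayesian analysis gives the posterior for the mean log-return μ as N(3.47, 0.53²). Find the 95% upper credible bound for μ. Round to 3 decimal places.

Need U with P(μ ≤ U) = 0.95: U = 3.47 + z_{0.05}·0.53.
z = 1.645; U = 3.47 + 1.645 × 0.53 = 4.342.

4.342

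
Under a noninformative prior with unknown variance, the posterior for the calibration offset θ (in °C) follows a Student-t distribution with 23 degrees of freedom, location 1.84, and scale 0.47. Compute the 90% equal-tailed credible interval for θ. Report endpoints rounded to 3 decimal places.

[1.034, 2.646]

The t_23 distribution is symmetric; the 90% interval is 1.84 ± t·0.47 with t_{0.95,23} = 1.714.
Half-width: 1.714 × 0.47 = 0.806.
1.84 − 0.806 = 1.034; 1.84 + 0.806 = 2.646.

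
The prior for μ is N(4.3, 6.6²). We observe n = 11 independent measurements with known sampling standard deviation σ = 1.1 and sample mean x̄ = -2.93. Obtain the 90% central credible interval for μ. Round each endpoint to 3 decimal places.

Posterior precision = 1/6.6² + 11/1.1² = 0.0230 + 9.0909 = 9.1139, so posterior SD = 0.3312.
Posterior mean = (4.3/6.6² + 11·-2.93/1.1²) / 9.1139 = -2.9118.
Interval: -2.9118 ± 1.645 × 0.3312 → [-3.457, -2.367].

[-3.457, -2.367]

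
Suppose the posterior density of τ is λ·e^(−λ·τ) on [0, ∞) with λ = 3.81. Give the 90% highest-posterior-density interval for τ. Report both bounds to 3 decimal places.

The exponential density is strictly decreasing on [0, ∞), so the HPD interval is anchored at 0: [0, q] with P(τ ≤ q) = 0.90.
q = −ln(1 − 0.90) / 3.81 = 2.3026 / 3.81 = 0.604.

[0.000, 0.604]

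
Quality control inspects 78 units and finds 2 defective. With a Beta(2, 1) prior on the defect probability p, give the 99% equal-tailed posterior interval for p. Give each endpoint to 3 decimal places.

Posterior: Beta(2+2, 1+76) = Beta(4, 77).
Equal-tailed 99% interval: the 0.005 and 0.995 quantiles of Beta(4, 77).
Posterior mean ≈ 0.049, SD ≈ 0.024; a Normal approximation gives roughly [-0.012, 0.111].
Exact: F⁻¹(0.005) = 0.009; F⁻¹(0.995) = 0.131.

[0.009, 0.131]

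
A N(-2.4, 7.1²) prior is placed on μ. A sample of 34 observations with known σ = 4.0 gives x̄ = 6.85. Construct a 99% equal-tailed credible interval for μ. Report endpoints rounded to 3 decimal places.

[5.006, 8.523]

Posterior precision = 1/7.1² + 34/4.0² = 0.0198 + 2.1250 = 2.1448, so posterior SD = 0.6828.
Posterior mean = (-2.4/7.1² + 34·6.85/4.0²) / 2.1448 = 6.7644.
Interval: 6.7644 ± 2.576 × 0.6828 → [5.006, 8.523].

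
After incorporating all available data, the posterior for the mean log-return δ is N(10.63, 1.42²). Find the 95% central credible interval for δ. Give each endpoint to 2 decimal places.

The posterior is symmetric, so the 95% equal-tailed interval is δ = 10.63 ± z·1.42 with z = 1.960.
Half-width: 1.960 × 1.42 = 2.78.
10.63 − 2.78 = 7.85; 10.63 + 2.78 = 13.41.

[7.85, 13.41]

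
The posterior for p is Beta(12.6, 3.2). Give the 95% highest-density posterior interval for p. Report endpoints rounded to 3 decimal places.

The posterior is unimodal and skewed, so the HPD interval has equal density at both endpoints and is the shortest 95% interval.
Solving f(0.606) = f(0.966) with F(0.966) − F(0.606) = 0.95 gives [0.606, 0.966].
For comparison, the equal-tailed interval is [0.575, 0.950]; the HPD is narrower and shifted toward the mode.

[0.606, 0.966]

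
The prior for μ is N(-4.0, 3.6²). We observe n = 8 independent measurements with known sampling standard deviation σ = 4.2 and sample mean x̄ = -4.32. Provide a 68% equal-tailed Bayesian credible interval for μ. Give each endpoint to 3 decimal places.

Posterior precision = 1/3.6² + 8/4.2² = 0.0772 + 0.4535 = 0.5307, so posterior SD = 1.3727.
Posterior mean = (-4.0/3.6² + 8·-4.32/4.2²) / 0.5307 = -4.2735.
Interval: -4.2735 ± 0.994 × 1.3727 → [-5.639, -2.908].

[-5.639, -2.908]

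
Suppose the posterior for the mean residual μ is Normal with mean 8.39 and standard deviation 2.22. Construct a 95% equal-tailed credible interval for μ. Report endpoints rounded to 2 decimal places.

The posterior is symmetric, so the 95% equal-tailed interval is μ = 8.39 ± z·2.22 with z = 1.960.
Half-width: 1.960 × 2.22 = 4.35.
8.39 − 4.35 = 4.04; 8.39 + 4.35 = 12.74.

[4.04, 12.74]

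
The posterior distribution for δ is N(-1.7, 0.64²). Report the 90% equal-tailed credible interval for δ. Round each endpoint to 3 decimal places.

[-2.753, -0.647]

The posterior is symmetric, so the 90% equal-tailed interval is δ = -1.7 ± z·0.64 with z = 1.645.
Half-width: 1.645 × 0.64 = 1.053.
-1.7 − 1.053 = -2.753; -1.7 + 1.053 = -0.647.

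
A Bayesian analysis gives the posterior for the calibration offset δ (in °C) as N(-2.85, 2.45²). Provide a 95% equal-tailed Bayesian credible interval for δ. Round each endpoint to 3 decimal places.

[-7.652, 1.952]

The posterior is symmetric, so the 95% equal-tailed interval is δ = -2.85 ± z·2.45 with z = 1.960.
Half-width: 1.960 × 2.45 = 4.802.
-2.85 − 4.802 = -7.652; -2.85 + 4.802 = 1.952.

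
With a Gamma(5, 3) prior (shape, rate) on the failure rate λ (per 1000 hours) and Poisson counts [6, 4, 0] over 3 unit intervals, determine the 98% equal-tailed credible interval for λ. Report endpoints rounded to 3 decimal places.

Posterior: Gamma(5+10, 3+3) = Gamma(15, 6) (shape, rate).
Equal-tailed 98% interval: Gamma(15, 6) quantiles at 0.01 and 0.99.
Posterior mean ≈ 2.500, SD ≈ 0.645; a Normal approximation gives roughly [0.998, 4.002].
Exact: lower = 1.246; upper = 4.241.

[1.246, 4.241]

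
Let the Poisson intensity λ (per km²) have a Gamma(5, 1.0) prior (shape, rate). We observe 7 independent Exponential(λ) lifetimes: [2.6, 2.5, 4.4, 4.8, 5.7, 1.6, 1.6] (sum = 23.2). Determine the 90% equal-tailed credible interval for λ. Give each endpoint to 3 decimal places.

Posterior: Gamma(5+7, 1.0+23.2) = Gamma(12, 24.2) (shape, rate).
Equal-tailed 90% interval: Gamma(12, 24.2) quantiles at 0.05 and 0.95.
Posterior mean ≈ 0.496, SD ≈ 0.143; a Normal approximation gives roughly [0.260, 0.731].
Exact: lower = 0.286; upper = 0.752.

[0.286, 0.752]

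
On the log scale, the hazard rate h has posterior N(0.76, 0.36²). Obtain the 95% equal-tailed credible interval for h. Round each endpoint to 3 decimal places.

[1.056, 4.330]

On the log scale the 95% interval is 0.76 ± 1.960 × 0.36 = [0.0544, 1.4656].
Exponentiate: [e^0.0544, e^1.4656] = [1.056, 4.330].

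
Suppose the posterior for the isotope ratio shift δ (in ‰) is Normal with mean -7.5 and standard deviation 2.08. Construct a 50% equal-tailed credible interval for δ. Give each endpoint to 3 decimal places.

[-8.903, -6.097]

The posterior is symmetric, so the 50% equal-tailed interval is δ = -7.5 ± z·2.08 with z = 0.674.
Half-width: 0.674 × 2.08 = 1.403.
-7.5 − 1.403 = -8.903; -7.5 + 1.403 = -6.097.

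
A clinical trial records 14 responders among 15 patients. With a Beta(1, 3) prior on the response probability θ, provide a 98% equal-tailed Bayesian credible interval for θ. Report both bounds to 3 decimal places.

[0.542, 0.951]

Posterior: Beta(1+14, 3+1) = Beta(15, 4).
Equal-tailed 98% interval: the 0.01 and 0.99 quantiles of Beta(15, 4).
Posterior mean ≈ 0.789, SD ≈ 0.091; a Normal approximation gives roughly [0.577, 1.002].
Exact: F⁻¹(0.01) = 0.542; F⁻¹(0.99) = 0.951.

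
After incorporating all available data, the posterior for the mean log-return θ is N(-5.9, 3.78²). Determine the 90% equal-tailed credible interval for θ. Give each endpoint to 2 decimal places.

[-12.12, 0.32]

The posterior is symmetric, so the 90% equal-tailed interval is θ = -5.9 ± z·3.78 with z = 1.645.
Half-width: 1.645 × 3.78 = 6.22.
-5.9 − 6.22 = -12.12; -5.9 + 6.22 = 0.32.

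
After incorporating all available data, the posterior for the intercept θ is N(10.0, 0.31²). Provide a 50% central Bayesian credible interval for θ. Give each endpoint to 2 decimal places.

The posterior is symmetric, so the 50% equal-tailed interval is θ = 10.0 ± z·0.31 with z = 0.674.
Half-width: 0.674 × 0.31 = 0.21.
10.0 − 0.21 = 9.79; 10.0 + 0.21 = 10.21.

[9.79, 10.21]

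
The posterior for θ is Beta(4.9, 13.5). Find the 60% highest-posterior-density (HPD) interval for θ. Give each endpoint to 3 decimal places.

The posterior is unimodal and skewed, so the HPD interval has equal density at both endpoints and is the shortest 60% interval.
Solving f(0.160) = f(0.329) with F(0.329) − F(0.160) = 0.60 gives [0.160, 0.329].
For comparison, the equal-tailed interval is [0.178, 0.350]; the HPD is narrower and shifted toward the mode.

[0.160, 0.329]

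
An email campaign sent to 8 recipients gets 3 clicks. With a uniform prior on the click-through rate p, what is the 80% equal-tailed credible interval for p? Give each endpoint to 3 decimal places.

[0.210, 0.599]

Posterior: Beta(1+3, 1+5) = Beta(4, 6).
Equal-tailed 80% interval: the 0.1 and 0.9 quantiles of Beta(4, 6).
Posterior mean ≈ 0.400, SD ≈ 0.148; a Normal approximation gives roughly [0.211, 0.589].
Exact: F⁻¹(0.1) = 0.210; F⁻¹(0.9) = 0.599.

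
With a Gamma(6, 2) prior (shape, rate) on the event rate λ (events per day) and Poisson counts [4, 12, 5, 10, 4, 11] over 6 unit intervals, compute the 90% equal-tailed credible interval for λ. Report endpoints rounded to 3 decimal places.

Posterior: Gamma(6+46, 2+6) = Gamma(52, 8) (shape, rate).
Equal-tailed 90% interval: Gamma(52, 8) quantiles at 0.05 and 0.95.
Posterior mean ≈ 6.500, SD ≈ 0.901; a Normal approximation gives roughly [5.017, 7.983].
Exact: lower = 5.092; upper = 8.050.

[5.092, 8.050]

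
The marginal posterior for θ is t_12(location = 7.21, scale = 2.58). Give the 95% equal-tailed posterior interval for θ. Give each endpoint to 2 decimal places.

[1.59, 12.83]

The t_12 distribution is symmetric; the 95% interval is 7.21 ± t·2.58 with t_{0.975,12} = 2.179.
Half-width: 2.179 × 2.58 = 5.62.
7.21 − 5.62 = 1.59; 7.21 + 5.62 = 12.83.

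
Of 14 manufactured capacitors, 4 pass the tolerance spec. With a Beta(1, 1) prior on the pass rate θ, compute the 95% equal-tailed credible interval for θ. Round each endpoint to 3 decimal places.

[0.118, 0.551]

Posterior: Beta(1+4, 1+10) = Beta(5, 11).
Equal-tailed 95% interval: the 0.025 and 0.975 quantiles of Beta(5, 11).
Posterior mean ≈ 0.312, SD ≈ 0.112; a Normal approximation gives roughly [0.092, 0.533].
Exact: F⁻¹(0.025) = 0.118; F⁻¹(0.975) = 0.551.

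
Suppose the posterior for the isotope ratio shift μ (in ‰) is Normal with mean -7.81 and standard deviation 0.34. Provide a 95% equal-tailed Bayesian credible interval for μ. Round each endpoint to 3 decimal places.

[-8.476, -7.144]

The posterior is symmetric, so the 95% equal-tailed interval is μ = -7.81 ± z·0.34 with z = 1.960.
Half-width: 1.960 × 0.34 = 0.666.
-7.81 − 0.666 = -8.476; -7.81 + 0.666 = -7.144.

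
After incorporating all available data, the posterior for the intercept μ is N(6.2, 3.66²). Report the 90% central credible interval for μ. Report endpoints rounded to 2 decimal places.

[0.18, 12.22]

The posterior is symmetric, so the 90% equal-tailed interval is μ = 6.2 ± z·3.66 with z = 1.645.
Half-width: 1.645 × 3.66 = 6.02.
6.2 − 6.02 = 0.18; 6.2 + 6.02 = 12.22.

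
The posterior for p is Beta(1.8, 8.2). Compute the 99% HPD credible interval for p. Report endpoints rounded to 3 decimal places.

The posterior is unimodal and skewed, so the HPD interval has equal density at both endpoints and is the shortest 99% interval.
Solving f(0.001) = f(0.519) with F(0.519) − F(0.001) = 0.99 gives [0.001, 0.519].
For comparison, the equal-tailed interval is [0.008, 0.560]; the HPD is narrower and shifted toward the mode.

[0.001, 0.519]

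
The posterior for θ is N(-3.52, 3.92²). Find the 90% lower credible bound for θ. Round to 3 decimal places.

-8.544

Need L with P(θ ≥ L) = 0.90: L = -3.52 − z_{0.1}·3.92.
z = 1.282; L = -3.52 − 1.282 × 3.92 = -8.544.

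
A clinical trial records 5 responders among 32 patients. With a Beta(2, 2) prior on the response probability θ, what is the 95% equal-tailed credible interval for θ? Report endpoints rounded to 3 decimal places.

[0.084, 0.336]

Posterior: Beta(2+5, 2+27) = Beta(7, 29).
Equal-tailed 95% interval: the 0.025 and 0.975 quantiles of Beta(7, 29).
Posterior mean ≈ 0.194, SD ≈ 0.065; a Normal approximation gives roughly [0.067, 0.322].
Exact: F⁻¹(0.025) = 0.084; F⁻¹(0.975) = 0.336.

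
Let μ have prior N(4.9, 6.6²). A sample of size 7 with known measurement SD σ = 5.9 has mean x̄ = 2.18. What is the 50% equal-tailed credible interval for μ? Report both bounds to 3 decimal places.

Posterior precision = 1/6.6² + 7/5.9² = 0.0230 + 0.2011 = 0.2240, so posterior SD = 2.1127.
Posterior mean = (4.9/6.6² + 7·2.18/5.9²) / 0.2240 = 2.4587.
Interval: 2.4587 ± 0.674 × 2.1127 → [1.034, 3.884].

[1.034, 3.884]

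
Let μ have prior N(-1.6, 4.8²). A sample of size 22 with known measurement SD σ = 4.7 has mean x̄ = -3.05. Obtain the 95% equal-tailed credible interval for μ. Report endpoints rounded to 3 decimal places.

[-4.912, -1.067]

Posterior precision = 1/4.8² + 22/4.7² = 0.0434 + 0.9959 = 1.0393, so posterior SD = 0.9809.
Posterior mean = (-1.6/4.8² + 22·-3.05/4.7²) / 1.0393 = -2.9894.
Interval: -2.9894 ± 1.960 × 0.9809 → [-4.912, -1.067].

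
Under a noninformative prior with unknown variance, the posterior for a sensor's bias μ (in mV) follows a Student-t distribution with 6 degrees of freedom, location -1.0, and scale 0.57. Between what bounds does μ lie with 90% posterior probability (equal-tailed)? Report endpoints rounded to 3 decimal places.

[-2.108, 0.108]

The t_6 distribution is symmetric; the 90% interval is -1.0 ± t·0.57 with t_{0.95,6} = 1.943.
Half-width: 1.943 × 0.57 = 1.108.
-1.0 − 1.108 = -2.108; -1.0 + 1.108 = 0.108.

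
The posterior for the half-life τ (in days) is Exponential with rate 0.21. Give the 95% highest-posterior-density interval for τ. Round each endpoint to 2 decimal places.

[0.00, 14.27]

The exponential density is strictly decreasing on [0, ∞), so the HPD interval is anchored at 0: [0, q] with P(τ ≤ q) = 0.95.
q = −ln(1 − 0.95) / 0.21 = 2.9957 / 0.21 = 14.27.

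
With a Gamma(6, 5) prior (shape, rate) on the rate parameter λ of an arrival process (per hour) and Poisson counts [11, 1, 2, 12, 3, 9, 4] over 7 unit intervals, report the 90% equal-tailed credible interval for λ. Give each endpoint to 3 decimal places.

[3.100, 4.995]

Posterior: Gamma(6+42, 5+7) = Gamma(48, 12) (shape, rate).
Equal-tailed 90% interval: Gamma(48, 12) quantiles at 0.05 and 0.95.
Posterior mean ≈ 4.000, SD ≈ 0.577; a Normal approximation gives roughly [3.050, 4.950].
Exact: lower = 3.100; upper = 4.995.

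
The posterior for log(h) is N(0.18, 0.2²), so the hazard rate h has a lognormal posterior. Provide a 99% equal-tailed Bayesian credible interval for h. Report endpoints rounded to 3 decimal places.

On the log scale the 99% interval is 0.18 ± 2.576 × 0.2 = [-0.3352, 0.6952].
Exponentiate: [e^-0.3352, e^0.6952] = [0.715, 2.004].

[0.715, 2.004]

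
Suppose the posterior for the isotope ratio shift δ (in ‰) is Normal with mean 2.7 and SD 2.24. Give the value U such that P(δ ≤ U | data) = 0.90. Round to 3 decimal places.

Need U with P(δ ≤ U) = 0.90: U = 2.7 + z_{0.1}·2.24.
z = 1.282; U = 2.7 + 1.282 × 2.24 = 5.571.

5.571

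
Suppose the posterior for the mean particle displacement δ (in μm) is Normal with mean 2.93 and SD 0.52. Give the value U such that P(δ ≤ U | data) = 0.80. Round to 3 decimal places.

Need U with P(δ ≤ U) = 0.80: U = 2.93 + z_{0.2}·0.52.
z = 0.842; U = 2.93 + 0.842 × 0.52 = 3.368.

3.368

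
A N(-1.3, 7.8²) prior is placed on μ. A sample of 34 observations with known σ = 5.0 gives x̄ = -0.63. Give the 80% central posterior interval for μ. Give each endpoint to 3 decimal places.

Posterior precision = 1/7.8² + 34/5.0² = 0.0164 + 1.3600 = 1.3764, so posterior SD = 0.8524.
Posterior mean = (-1.3/7.8² + 34·-0.63/5.0²) / 1.3764 = -0.6380.
Interval: -0.6380 ± 1.282 × 0.8524 → [-1.730, 0.454].

[-1.730, 0.454]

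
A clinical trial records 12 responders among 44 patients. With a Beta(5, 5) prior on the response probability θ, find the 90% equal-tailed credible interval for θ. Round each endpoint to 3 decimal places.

Posterior: Beta(5+12, 5+32) = Beta(17, 37).
Equal-tailed 90% interval: the 0.05 and 0.95 quantiles of Beta(17, 37).
Posterior mean ≈ 0.315, SD ≈ 0.063; a Normal approximation gives roughly [0.212, 0.418].
Exact: F⁻¹(0.05) = 0.216; F⁻¹(0.95) = 0.422.

[0.216, 0.422]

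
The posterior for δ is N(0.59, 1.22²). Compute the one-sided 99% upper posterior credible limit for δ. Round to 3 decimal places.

Need U with P(δ ≤ U) = 0.99: U = 0.59 + z_{0.01}·1.22.
z = 2.326; U = 0.59 + 2.326 × 1.22 = 3.428.

3.428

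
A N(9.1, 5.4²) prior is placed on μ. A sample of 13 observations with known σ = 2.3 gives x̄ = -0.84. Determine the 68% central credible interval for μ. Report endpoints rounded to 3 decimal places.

Posterior precision = 1/5.4² + 13/2.3² = 0.0343 + 2.4575 = 2.4918, so posterior SD = 0.6335.
Posterior mean = (9.1/5.4² + 13·-0.84/2.3²) / 2.4918 = -0.7032.
Interval: -0.7032 ± 0.994 × 0.6335 → [-1.333, -0.073].

[-1.333, -0.073]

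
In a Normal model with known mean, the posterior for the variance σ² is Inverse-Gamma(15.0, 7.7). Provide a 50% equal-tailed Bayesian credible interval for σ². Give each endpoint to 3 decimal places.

[0.443, 0.629]

Inverse-Gamma(15.0, 7.7) quantiles: F⁻¹(0.25) and F⁻¹(0.75).
Equivalently, 1/σ² ~ Gamma(15.0, rate = 7.7); invert its 0.75 and 0.25 quantiles.
Posterior mean ≈ 0.550, SD ≈ 0.153; a Normal approximation gives roughly [0.447, 0.653].
Exact: lower = 0.443; upper = 0.629.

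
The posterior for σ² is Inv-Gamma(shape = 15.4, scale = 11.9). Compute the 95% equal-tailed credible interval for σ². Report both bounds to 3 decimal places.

[0.496, 1.369]

Inverse-Gamma(15.4, 11.9) quantiles: F⁻¹(0.025) and F⁻¹(0.975).
Equivalently, 1/σ² ~ Gamma(15.4, rate = 11.9); invert its 0.975 and 0.025 quantiles.
Posterior mean ≈ 0.826, SD ≈ 0.226; a Normal approximation gives roughly [0.384, 1.269].
Exact: lower = 0.496; upper = 1.369.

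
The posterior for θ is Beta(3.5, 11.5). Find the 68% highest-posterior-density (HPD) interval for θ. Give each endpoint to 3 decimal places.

The posterior is unimodal and skewed, so the HPD interval has equal density at both endpoints and is the shortest 68% interval.
Solving f(0.103) = f(0.310) with F(0.310) − F(0.103) = 0.68 gives [0.103, 0.310].
For comparison, the equal-tailed interval is [0.127, 0.340]; the HPD is narrower and shifted toward the mode.

[0.103, 0.310]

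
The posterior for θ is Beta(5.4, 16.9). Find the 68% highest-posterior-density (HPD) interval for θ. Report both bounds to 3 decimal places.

[0.138, 0.313]

The posterior is unimodal and skewed, so the HPD interval has equal density at both endpoints and is the shortest 68% interval.
Solving f(0.138) = f(0.313) with F(0.313) − F(0.138) = 0.68 gives [0.138, 0.313].
For comparison, the equal-tailed interval is [0.153, 0.331]; the HPD is narrower and shifted toward the mode.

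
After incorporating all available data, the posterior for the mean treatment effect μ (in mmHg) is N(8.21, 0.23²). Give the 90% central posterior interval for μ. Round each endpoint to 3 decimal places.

The posterior is symmetric, so the 90% equal-tailed interval is μ = 8.21 ± z·0.23 with z = 1.645.
Half-width: 1.645 × 0.23 = 0.378.
8.21 − 0.378 = 7.832; 8.21 + 0.378 = 8.588.

[7.832, 8.588]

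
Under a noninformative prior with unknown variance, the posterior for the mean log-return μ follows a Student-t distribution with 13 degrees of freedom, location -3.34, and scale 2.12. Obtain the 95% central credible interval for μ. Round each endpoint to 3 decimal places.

[-7.920, 1.240]

The t_13 distribution is symmetric; the 95% interval is -3.34 ± t·2.12 with t_{0.975,13} = 2.160.
Half-width: 2.160 × 2.12 = 4.580.
-3.34 − 4.580 = -7.920; -3.34 + 4.580 = 1.240.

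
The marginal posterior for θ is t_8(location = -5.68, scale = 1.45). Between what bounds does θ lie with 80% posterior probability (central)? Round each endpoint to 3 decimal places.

The t_8 distribution is symmetric; the 80% interval is -5.68 ± t·1.45 with t_{0.9,8} = 1.397.
Half-width: 1.397 × 1.45 = 2.025.
-5.68 − 2.025 = -7.705; -5.68 + 2.025 = -3.655.

[-7.705, -3.655]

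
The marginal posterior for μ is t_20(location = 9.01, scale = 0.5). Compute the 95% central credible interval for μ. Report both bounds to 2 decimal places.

The t_20 distribution is symmetric; the 95% interval is 9.01 ± t·0.5 with t_{0.975,20} = 2.086.
Half-width: 2.086 × 0.5 = 1.04.
9.01 − 1.04 = 7.97; 9.01 + 1.04 = 10.05.

[7.97, 10.05]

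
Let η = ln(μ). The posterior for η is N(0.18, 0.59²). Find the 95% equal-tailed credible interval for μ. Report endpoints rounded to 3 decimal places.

On the log scale the 95% interval is 0.18 ± 1.960 × 0.59 = [-0.9764, 1.3364].
Exponentiate: [e^-0.9764, e^1.3364] = [0.377, 3.805].

[0.377, 3.805]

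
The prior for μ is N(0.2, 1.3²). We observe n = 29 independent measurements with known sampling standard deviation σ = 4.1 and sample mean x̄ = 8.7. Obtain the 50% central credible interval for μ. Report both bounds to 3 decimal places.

Posterior precision = 1/1.3² + 29/4.1² = 0.5917 + 1.7252 = 2.3169, so posterior SD = 0.6570.
Posterior mean = (0.2/1.3² + 29·8.7/4.1²) / 2.3169 = 6.5292.
Interval: 6.5292 ± 0.674 × 0.6570 → [6.086, 6.972].

[6.086, 6.972]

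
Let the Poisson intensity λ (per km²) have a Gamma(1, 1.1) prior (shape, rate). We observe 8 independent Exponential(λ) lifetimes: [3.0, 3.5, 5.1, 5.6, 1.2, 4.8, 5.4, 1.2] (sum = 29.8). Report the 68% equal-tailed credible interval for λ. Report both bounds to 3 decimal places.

[0.196, 0.386]

Posterior: Gamma(1+8, 1.1+29.8) = Gamma(9, 30.9) (shape, rate).
Equal-tailed 68% interval: Gamma(9, 30.9) quantiles at 0.16 and 0.84.
Posterior mean ≈ 0.291, SD ≈ 0.097; a Normal approximation gives roughly [0.195, 0.388].
Exact: lower = 0.196; upper = 0.386.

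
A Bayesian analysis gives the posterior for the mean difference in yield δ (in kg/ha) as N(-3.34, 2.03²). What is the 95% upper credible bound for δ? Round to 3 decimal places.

-0.001

Need U with P(δ ≤ U) = 0.95: U = -3.34 + z_{0.05}·2.03.
z = 1.645; U = -3.34 + 1.645 × 2.03 = -0.001.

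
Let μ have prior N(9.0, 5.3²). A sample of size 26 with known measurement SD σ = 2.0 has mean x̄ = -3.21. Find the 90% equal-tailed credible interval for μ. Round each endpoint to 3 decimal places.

[-3.787, -2.500]

Posterior precision = 1/5.3² + 26/2.0² = 0.0356 + 6.5000 = 6.5356, so posterior SD = 0.3912.
Posterior mean = (9.0/5.3² + 26·-3.21/2.0²) / 6.5356 = -3.1435.
Interval: -3.1435 ± 1.645 × 0.3912 → [-3.787, -2.500].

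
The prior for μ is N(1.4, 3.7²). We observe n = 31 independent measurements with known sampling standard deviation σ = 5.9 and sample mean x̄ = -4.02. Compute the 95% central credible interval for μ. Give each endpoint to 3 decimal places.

Posterior precision = 1/3.7² + 31/5.9² = 0.0730 + 0.8905 = 0.9636, so posterior SD = 1.0187.
Posterior mean = (1.4/3.7² + 31·-4.02/5.9²) / 0.9636 = -3.6091.
Interval: -3.6091 ± 1.960 × 1.0187 → [-5.606, -1.612].

[-5.606, -1.612]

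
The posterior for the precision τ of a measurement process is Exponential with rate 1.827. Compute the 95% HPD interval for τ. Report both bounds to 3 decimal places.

The exponential density is strictly decreasing on [0, ∞), so the HPD interval is anchored at 0: [0, q] with P(τ ≤ q) = 0.95.
q = −ln(1 − 0.95) / 1.827 = 2.9957 / 1.827 = 1.640.

[0.000, 1.640]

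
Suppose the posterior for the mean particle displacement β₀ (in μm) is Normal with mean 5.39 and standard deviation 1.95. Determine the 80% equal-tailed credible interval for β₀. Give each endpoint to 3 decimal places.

[2.891, 7.889]

The posterior is symmetric, so the 80% equal-tailed interval is β₀ = 5.39 ± z·1.95 with z = 1.282.
Half-width: 1.282 × 1.95 = 2.499.
5.39 − 2.499 = 2.891; 5.39 + 2.499 = 7.889.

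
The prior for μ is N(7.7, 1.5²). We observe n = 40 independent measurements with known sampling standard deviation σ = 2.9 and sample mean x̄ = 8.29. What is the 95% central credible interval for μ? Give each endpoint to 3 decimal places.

Posterior precision = 1/1.5² + 40/2.9² = 0.4444 + 4.7562 = 5.2007, so posterior SD = 0.4385.
Posterior mean = (7.7/1.5² + 40·8.29/2.9²) / 5.2007 = 8.2396.
Interval: 8.2396 ± 1.960 × 0.4385 → [7.380, 9.099].

[7.380, 9.099]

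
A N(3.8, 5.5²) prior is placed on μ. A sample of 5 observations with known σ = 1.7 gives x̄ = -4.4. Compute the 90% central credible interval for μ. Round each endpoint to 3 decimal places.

Posterior precision = 1/5.5² + 5/1.7² = 0.0331 + 1.7301 = 1.7632, so posterior SD = 0.7531.
Posterior mean = (3.8/5.5² + 5·-4.4/1.7²) / 1.7632 = -4.2463.
Interval: -4.2463 ± 1.645 × 0.7531 → [-5.485, -3.008].

[-5.485, -3.008]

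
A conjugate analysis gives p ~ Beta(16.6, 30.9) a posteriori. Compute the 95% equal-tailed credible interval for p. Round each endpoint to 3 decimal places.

[0.222, 0.489]

Posterior: Beta(16.6, 30.9).
Equal-tailed 95% interval: the 0.025 and 0.975 quantiles of Beta(16.6, 30.9).
Posterior mean ≈ 0.349, SD ≈ 0.068; a Normal approximation gives roughly [0.215, 0.484].
Exact: F⁻¹(0.025) = 0.222; F⁻¹(0.975) = 0.489.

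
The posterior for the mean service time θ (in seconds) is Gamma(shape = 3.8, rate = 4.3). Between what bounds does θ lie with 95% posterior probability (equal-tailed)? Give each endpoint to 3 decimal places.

[0.230, 1.969]

Posterior: Gamma(shape 3.8, rate 4.3).
Equal-tailed 95% interval: Gamma(3.8, 4.3) quantiles at 0.025 and 0.975.
Posterior mean ≈ 0.884, SD ≈ 0.453; a Normal approximation gives roughly [-0.005, 1.772].
Exact: lower = 0.230; upper = 1.969.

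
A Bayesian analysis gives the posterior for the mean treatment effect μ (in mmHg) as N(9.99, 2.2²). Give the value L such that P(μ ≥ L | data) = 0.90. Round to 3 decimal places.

7.171

Need L with P(μ ≥ L) = 0.90: L = 9.99 − z_{0.1}·2.2.
z = 1.282; L = 9.99 − 1.282 × 2.2 = 7.171.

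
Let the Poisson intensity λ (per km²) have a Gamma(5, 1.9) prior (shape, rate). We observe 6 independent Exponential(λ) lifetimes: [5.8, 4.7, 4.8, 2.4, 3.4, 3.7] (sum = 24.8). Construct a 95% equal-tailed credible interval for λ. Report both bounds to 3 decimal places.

Posterior: Gamma(5+6, 1.9+24.8) = Gamma(11, 26.7) (shape, rate).
Equal-tailed 95% interval: Gamma(11, 26.7) quantiles at 0.025 and 0.975.
Posterior mean ≈ 0.412, SD ≈ 0.124; a Normal approximation gives roughly [0.169, 0.655].
Exact: lower = 0.206; upper = 0.689.

[0.206, 0.689]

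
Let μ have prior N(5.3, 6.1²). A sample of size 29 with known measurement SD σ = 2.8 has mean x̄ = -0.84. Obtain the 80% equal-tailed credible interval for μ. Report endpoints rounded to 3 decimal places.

Posterior precision = 1/6.1² + 29/2.8² = 0.0269 + 3.6990 = 3.7259, so posterior SD = 0.5181.
Posterior mean = (5.3/6.1² + 29·-0.84/2.8²) / 3.7259 = -0.7957.
Interval: -0.7957 ± 1.282 × 0.5181 → [-1.460, -0.132].

[-1.460, -0.132]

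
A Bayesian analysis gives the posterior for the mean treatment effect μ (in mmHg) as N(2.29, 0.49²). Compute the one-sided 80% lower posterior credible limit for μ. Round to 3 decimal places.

Need L with P(μ ≥ L) = 0.80: L = 2.29 − z_{0.2}·0.49.
z = 0.842; L = 2.29 − 0.842 × 0.49 = 1.878.

1.878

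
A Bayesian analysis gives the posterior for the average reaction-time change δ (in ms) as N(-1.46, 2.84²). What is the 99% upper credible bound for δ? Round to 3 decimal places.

5.147

Need U with P(δ ≤ U) = 0.99: U = -1.46 + z_{0.01}·2.84.
z = 2.326; U = -1.46 + 2.326 × 2.84 = 5.147.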